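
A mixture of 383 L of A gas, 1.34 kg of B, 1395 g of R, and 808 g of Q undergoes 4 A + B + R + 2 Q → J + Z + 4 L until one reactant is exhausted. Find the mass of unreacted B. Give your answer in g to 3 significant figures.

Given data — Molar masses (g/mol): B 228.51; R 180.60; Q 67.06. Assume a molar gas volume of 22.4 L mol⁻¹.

363 g

n(A) = 383.0 / 22.4 = 17.10 mol
n(B) = 1.340×1000 / 228.51 = 5.864 mol
n(R) = 1395 / 180.60 = 7.724 mol
n(Q) = 808.0 / 67.06 = 12.05 mol
n/ν for A = 17.10/4 = 4.275
n/ν for B = 5.864/1 = 5.864
n/ν for R = 7.724/1 = 7.724
n/ν for Q = 12.05/2 = 6.025
Smallest n/ν is A → limiting reagent.
B consumed = (1/4) × 17.10 = 4.275 mol
B remaining = 5.864 − 4.275 = 1.589 mol
mass = 1.589 × 228.51 = 363.1 g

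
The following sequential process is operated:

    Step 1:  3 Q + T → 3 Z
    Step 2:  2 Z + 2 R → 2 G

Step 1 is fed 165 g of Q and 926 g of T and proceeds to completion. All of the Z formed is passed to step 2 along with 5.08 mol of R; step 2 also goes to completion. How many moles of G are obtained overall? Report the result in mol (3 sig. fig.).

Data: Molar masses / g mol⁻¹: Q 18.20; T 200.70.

5.08 mol

Step 1:
n(Q) = 165.0 / 18.20 = 9.066 mol
n(T) = 926.0 / 200.70 = 4.614 mol
n/ν → Q: 3.022, T: 4.614; Q is limiting.
n(Z) produced = (3/3) × 9.066 = 9.066 mol
Step 2:
n(Z) available = 9.066 mol
n(R) = 5.080 mol
n/ν → Z: 4.533, R: 2.540; R is limiting.
n(G) = (2/2) × 5.080 = 5.080 mol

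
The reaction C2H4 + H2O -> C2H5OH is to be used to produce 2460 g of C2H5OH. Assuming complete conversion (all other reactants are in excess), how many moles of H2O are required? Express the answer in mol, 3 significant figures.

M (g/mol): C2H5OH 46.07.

n(C2H5OH) = 2460 / 46.07 = 53.40 mol
n(H2O) = (1/1) × 53.40 = 53.40 mol

53.4 mol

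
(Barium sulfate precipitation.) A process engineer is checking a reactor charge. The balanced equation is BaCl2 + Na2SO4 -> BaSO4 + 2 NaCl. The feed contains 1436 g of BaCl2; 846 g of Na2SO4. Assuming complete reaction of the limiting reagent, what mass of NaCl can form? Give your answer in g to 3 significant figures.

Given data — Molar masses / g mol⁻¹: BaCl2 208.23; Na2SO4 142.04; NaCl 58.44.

n(BaCl2) = 1436 / 208.23 = 6.896 mol
n(Na2SO4) = 846.0 / 142.04 = 5.956 mol
n/ν for BaCl2 = 6.896/1 = 6.896
n/ν for Na2SO4 = 5.956/1 = 5.956
Smallest n/ν is Na2SO4 → limiting reagent.
n(NaCl) = (2/1) × 5.956 = 11.91 mol
mass = 11.91 × 58.44 = 696.0 g

696 g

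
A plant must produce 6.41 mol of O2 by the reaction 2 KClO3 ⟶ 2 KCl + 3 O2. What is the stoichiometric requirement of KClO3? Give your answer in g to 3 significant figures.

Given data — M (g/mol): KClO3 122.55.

524 g

n(O2) = 6.410 mol
n(KClO3) = (2/3) × 6.410 = 4.273 mol
mass = 4.273 × 122.55 = 523.7 g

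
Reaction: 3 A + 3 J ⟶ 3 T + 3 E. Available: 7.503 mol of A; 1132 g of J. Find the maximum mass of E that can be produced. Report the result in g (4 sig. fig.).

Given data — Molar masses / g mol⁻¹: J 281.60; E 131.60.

529.0 g

n(A) = 7.503 mol
n(J) = 1132 / 281.60 = 4.020 mol
n/ν for A = 7.503/3 = 2.501
n/ν for J = 4.020/3 = 1.340
Smallest n/ν is J → limiting reagent.
n(E) = (3/3) × 4.020 = 4.020 mol
mass = 4.020 × 131.60 = 529.0 g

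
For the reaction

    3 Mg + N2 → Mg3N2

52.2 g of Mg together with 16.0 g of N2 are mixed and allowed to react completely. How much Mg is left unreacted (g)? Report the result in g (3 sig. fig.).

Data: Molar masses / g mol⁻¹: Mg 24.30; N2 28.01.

10.6 g

n(Mg) = 52.20 / 24.30 = 2.148 mol
n(N2) = 16.00 / 28.01 = 0.5712 mol
n/ν for Mg = 2.148/3 = 0.7160
n/ν for N2 = 0.5712/1 = 0.5712
Smallest n/ν is N2 → limiting reagent.
Mg consumed = (3/1) × 0.5712 = 1.714 mol
Mg remaining = 2.148 − 1.714 = 0.4340 mol
mass = 0.4340 × 24.30 = 10.55 g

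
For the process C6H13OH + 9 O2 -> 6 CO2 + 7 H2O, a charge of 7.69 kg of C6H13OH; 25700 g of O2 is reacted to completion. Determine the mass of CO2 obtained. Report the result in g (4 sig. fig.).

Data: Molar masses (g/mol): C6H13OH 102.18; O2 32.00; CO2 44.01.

19870 g

n(C6H13OH) = 7.690×1000 / 102.18 = 75.26 mol
n(O2) = 25700 / 32.00 = 803.1 mol
n/ν for C6H13OH = 75.26/1 = 75.26
n/ν for O2 = 803.1/9 = 89.23
Smallest n/ν is C6H13OH → limiting reagent.
n(CO2) = (6/1) × 75.26 = 451.6 mol
mass = 451.6 × 44.01 = 19870 g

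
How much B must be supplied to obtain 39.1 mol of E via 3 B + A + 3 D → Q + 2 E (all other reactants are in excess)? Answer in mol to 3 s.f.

n(E) = 39.10 mol
n(B) = (3/2) × 39.10 = 58.65 mol

58.7 mol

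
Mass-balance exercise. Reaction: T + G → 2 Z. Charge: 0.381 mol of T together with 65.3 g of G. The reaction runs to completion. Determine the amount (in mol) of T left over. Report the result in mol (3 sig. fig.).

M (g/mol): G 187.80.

0.0333 mol

n(T) = 0.3810 mol
n(G) = 65.30 / 187.80 = 0.3477 mol
n/ν for T = 0.3810/1 = 0.3810
n/ν for G = 0.3477/1 = 0.3477
Smallest n/ν is G → limiting reagent.
T consumed = (1/1) × 0.3477 = 0.3477 mol
T remaining = 0.3810 − 0.3477 = 0.03330 mol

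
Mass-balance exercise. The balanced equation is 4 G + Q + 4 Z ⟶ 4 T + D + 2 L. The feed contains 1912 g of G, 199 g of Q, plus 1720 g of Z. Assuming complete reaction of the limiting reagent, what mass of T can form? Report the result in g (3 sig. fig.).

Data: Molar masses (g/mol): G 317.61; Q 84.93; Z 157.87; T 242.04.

n(G) = 1912 / 317.61 = 6.020 mol
n(Q) = 199.0 / 84.93 = 2.343 mol
n(Z) = 1720 / 157.87 = 10.90 mol
n/ν for G = 6.020/4 = 1.505
n/ν for Q = 2.343/1 = 2.343
n/ν for Z = 10.90/4 = 2.725
Smallest n/ν is G → limiting reagent.
n(T) = (4/4) × 6.020 = 6.020 mol
mass = 6.020 × 242.04 = 1457 g

1460 g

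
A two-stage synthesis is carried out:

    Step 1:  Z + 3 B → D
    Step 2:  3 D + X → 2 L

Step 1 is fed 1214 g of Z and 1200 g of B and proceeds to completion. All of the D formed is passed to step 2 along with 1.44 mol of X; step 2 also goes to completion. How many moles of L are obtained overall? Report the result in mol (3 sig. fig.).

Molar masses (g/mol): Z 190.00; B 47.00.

Step 1:
n(Z) = 1214 / 190.00 = 6.389 mol
n(B) = 1200 / 47.00 = 25.53 mol
n/ν for Z = 6.389/1 = 6.389
n/ν for B = 25.53/3 = 8.510
Smallest n/ν is Z → limiting reagent.
n(D) produced = (1/1) × 6.389 = 6.389 mol
Step 2:
n(D) available = 6.389 mol
n(X) = 1.440 mol
n/ν for D = 6.389/3 = 2.130
n/ν for X = 1.440/1 = 1.440
Smallest n/ν is X → limiting reagent.
n(L) = (2/1) × 1.440 = 2.880 mol

2.88 mol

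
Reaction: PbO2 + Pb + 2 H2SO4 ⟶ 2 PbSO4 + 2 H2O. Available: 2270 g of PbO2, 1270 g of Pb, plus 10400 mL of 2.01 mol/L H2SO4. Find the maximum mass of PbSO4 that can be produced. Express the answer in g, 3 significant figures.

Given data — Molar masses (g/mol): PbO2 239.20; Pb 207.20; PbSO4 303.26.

3720 g

n(PbO2) = 2270 / 239.20 = 9.490 mol
n(Pb) = 1270 / 207.20 = 6.129 mol
n(H2SO4) = 2.01 × 10400/1000 = 20.90 mol
n/ν for PbO2 = 9.490/1 = 9.490
n/ν for Pb = 6.129/1 = 6.129
n/ν for H2SO4 = 20.90/2 = 10.45
Smallest n/ν is Pb → limiting reagent.
n(PbSO4) = (2/1) × 6.129 = 12.26 mol
mass = 12.26 × 303.26 = 3718 g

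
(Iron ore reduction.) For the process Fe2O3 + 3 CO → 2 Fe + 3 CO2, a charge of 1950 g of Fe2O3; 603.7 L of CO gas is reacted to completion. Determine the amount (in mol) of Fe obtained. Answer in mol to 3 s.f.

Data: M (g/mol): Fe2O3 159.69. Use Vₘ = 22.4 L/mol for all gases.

18.0 mol

n(Fe2O3) = 1950 / 159.69 = 12.21 mol
n(CO) = 603.7 / 22.4 = 26.95 mol
n/ν for Fe2O3 = 12.21/1 = 12.21
n/ν for CO = 26.95/3 = 8.983
Smallest n/ν is CO → limiting reagent.
n(Fe) = (2/3) × 26.95 = 17.97 mol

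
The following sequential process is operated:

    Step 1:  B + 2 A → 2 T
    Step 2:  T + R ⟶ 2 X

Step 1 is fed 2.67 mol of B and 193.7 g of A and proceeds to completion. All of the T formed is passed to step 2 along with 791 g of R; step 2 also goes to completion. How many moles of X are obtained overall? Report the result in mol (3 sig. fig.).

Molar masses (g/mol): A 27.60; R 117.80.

10.7 mol

Step 1:
n(B) = 2.670 mol
n(A) = 193.7 / 27.60 = 7.018 mol
n/ν for B = 2.670/1 = 2.670
n/ν for A = 7.018/2 = 3.509
Smallest n/ν is B → limiting reagent.
n(T) produced = (2/1) × 2.670 = 5.340 mol
Step 2:
n(T) available = 5.340 mol
n(R) = 791.0 / 117.80 = 6.715 mol
n/ν for T = 5.340/1 = 5.340
n/ν for R = 6.715/1 = 6.715
Smallest n/ν is T → limiting reagent.
n(X) = (2/1) × 5.340 = 10.68 mol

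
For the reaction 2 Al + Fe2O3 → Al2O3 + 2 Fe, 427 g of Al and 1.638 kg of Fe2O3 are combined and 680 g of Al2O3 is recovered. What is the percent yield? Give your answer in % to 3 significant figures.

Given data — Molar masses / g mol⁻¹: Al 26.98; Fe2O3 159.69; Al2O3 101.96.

84.3 %

n(Al) = 427.0 / 26.98 = 15.83 mol
n(Fe2O3) = 1.638×1000 / 159.69 = 10.26 mol
n/ν for Al = 15.83/2 = 7.915
n/ν for Fe2O3 = 10.26/1 = 10.26
Smallest n/ν is Al → limiting reagent.
theoretical n(Al2O3) = (1/2) × 15.83 = 7.915 mol → 807.0 g
% yield = 680 / 807.0 × 100 = 84.26 %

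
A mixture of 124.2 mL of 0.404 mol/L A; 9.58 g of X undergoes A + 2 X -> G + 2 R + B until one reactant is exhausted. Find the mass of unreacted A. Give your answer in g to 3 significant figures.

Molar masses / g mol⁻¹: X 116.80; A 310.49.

2.85 g

n(A) = 0.404 × 124.2/1000 = 0.05018 mol
n(X) = 9.580 / 116.80 = 0.08202 mol
n/ν for A = 0.05018/1 = 0.05018
n/ν for X = 0.08202/2 = 0.04101
Smallest n/ν is X → limiting reagent.
A consumed = (1/2) × 0.08202 = 0.04101 mol
A remaining = 0.05018 − 0.04101 = 0.009170 mol
mass = 0.009170 × 310.49 = 2.847 g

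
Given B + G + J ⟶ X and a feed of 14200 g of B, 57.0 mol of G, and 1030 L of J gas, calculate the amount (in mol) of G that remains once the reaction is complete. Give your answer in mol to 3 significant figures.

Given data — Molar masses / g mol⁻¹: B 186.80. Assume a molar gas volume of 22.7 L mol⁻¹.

n(B) = 14200 / 186.80 = 76.02 mol
n(G) = 57.00 mol
n(J) = 1030 / 22.7 = 45.37 mol
n/ν for B = 76.02/1 = 76.02
n/ν for G = 57.00/1 = 57.00
n/ν for J = 45.37/1 = 45.37
Smallest n/ν is J → limiting reagent.
G consumed = (1/1) × 45.37 = 45.37 mol
G remaining = 57.00 − 45.37 = 11.63 mol

11.6 mol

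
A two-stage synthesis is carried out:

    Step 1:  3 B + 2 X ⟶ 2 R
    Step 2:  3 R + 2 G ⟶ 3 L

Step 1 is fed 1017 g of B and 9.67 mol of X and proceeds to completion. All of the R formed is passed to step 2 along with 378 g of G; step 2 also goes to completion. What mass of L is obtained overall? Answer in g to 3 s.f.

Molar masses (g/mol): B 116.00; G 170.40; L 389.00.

Step 1:
n(B) = 1017 / 116.00 = 8.767 mol
n(X) = 9.670 mol
n/ν → B: 2.922, X: 4.835; B is limiting.
n(R) produced = (2/3) × 8.767 = 5.845 mol
Step 2:
n(R) available = 5.845 mol
n(G) = 378.0 / 170.40 = 2.218 mol
n/ν → R: 1.948, G: 1.109; G is limiting.
n(L) = (3/2) × 2.218 = 3.327 mol
mass = 3.327 × 389.00 = 1294 g

1290 g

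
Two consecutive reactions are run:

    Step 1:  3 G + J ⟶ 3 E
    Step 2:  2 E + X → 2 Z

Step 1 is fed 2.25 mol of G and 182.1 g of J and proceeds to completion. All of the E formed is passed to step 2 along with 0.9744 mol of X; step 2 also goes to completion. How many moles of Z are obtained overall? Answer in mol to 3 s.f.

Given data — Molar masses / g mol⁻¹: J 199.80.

1.95 mol

Step 1:
n(G) = 2.250 mol
n(J) = 182.1 / 199.80 = 0.9114 mol
n/ν for G = 2.250/3 = 0.7500
n/ν for J = 0.9114/1 = 0.9114
Smallest n/ν is G → limiting reagent.
n(E) produced = (3/3) × 2.250 = 2.250 mol
Step 2:
n(E) available = 2.250 mol
n(X) = 0.9744 mol
n/ν for E = 2.250/2 = 1.125
n/ν for X = 0.9744/1 = 0.9744
Smallest n/ν is X → limiting reagent.
n(Z) = (2/1) × 0.9744 = 1.949 mol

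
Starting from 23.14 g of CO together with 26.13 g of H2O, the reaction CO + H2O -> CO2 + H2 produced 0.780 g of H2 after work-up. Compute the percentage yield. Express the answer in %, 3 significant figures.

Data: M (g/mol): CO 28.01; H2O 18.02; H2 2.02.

46.7 %

n(CO) = 23.14 / 28.01 = 0.8261 mol
n(H2O) = 26.13 / 18.02 = 1.450 mol
n/ν for CO = 0.8261/1 = 0.8261
n/ν for H2O = 1.450/1 = 1.450
Smallest n/ν is CO → limiting reagent.
theoretical n(H2) = (1/1) × 0.8261 = 0.8261 mol → 1.669 g
% yield = 0.780 / 1.669 × 100 = 46.73 %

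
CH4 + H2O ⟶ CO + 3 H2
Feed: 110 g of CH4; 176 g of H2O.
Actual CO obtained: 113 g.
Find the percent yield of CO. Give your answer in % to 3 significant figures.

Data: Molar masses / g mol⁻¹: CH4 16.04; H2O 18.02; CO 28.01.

n(CH4) = 110.0 / 16.04 = 6.858 mol
n(H2O) = 176.0 / 18.02 = 9.767 mol
n/ν for CH4 = 6.858/1 = 6.858
n/ν for H2O = 9.767/1 = 9.767
Smallest n/ν is CH4 → limiting reagent.
theoretical n(CO) = (1/1) × 6.858 = 6.858 mol → 192.1 g
% yield = 113 / 192.1 × 100 = 58.82 %

58.8 %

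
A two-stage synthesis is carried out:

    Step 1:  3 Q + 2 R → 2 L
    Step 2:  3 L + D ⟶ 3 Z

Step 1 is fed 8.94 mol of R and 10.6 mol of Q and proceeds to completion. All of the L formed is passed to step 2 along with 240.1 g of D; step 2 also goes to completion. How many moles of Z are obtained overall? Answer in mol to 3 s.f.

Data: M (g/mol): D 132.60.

5.43 mol

Step 1:
n(R) = 8.940 mol
n(Q) = 10.60 mol
n/ν for R = 8.940/2 = 4.470
n/ν for Q = 10.60/3 = 3.533
Smallest n/ν is Q → limiting reagent.
n(L) produced = (2/3) × 10.60 = 7.067 mol
Step 2:
n(L) available = 7.067 mol
n(D) = 240.1 / 132.60 = 1.811 mol
n/ν for L = 7.067/3 = 2.356
n/ν for D = 1.811/1 = 1.811
Smallest n/ν is D → limiting reagent.
n(Z) = (3/1) × 1.811 = 5.433 mol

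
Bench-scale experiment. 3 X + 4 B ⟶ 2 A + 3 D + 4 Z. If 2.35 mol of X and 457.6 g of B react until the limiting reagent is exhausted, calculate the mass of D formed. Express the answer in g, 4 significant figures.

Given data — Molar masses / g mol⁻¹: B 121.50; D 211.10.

n(X) = 2.350 mol
n(B) = 457.6 / 121.50 = 3.766 mol
n/ν → X: 0.7833, B: 0.9415; X is limiting.
n(D) = (3/3) × 2.350 = 2.350 mol
mass = 2.350 × 211.10 = 496.1 g

496.1 g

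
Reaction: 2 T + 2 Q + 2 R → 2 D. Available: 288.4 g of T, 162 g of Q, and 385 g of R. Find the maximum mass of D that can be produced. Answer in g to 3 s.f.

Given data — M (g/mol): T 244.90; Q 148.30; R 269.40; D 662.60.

n(T) = 288.4 / 244.90 = 1.178 mol
n(Q) = 162.0 / 148.30 = 1.092 mol
n(R) = 385.0 / 269.40 = 1.429 mol
n/ν → T: 0.5890, Q: 0.5460, R: 0.7145; Q is limiting.
n(D) = (2/2) × 1.092 = 1.092 mol
mass = 1.092 × 662.60 = 723.6 g

724 g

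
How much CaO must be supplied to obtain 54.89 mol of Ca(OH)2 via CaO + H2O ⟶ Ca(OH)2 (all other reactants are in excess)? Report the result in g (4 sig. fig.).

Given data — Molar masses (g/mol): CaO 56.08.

3078 g

n(Ca(OH)2) = 54.89 mol
n(CaO) = (1/1) × 54.89 = 54.89 mol
mass = 54.89 × 56.08 = 3078 g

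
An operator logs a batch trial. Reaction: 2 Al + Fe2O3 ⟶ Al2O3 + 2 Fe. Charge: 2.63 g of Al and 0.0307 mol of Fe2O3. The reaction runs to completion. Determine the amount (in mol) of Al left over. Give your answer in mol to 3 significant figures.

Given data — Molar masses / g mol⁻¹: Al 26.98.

0.0361 mol

n(Al) = 2.630 / 26.98 = 0.09748 mol
n(Fe2O3) = 0.03070 mol
n/ν → Al: 0.04874, Fe2O3: 0.03070; Fe2O3 is limiting.
Al consumed = (2/1) × 0.03070 = 0.06140 mol
Al remaining = 0.09748 − 0.06140 = 0.03608 mol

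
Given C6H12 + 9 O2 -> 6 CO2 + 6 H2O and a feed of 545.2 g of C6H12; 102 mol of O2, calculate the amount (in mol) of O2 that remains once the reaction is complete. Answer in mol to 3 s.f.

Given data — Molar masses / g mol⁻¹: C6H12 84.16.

n(C6H12) = 545.2 / 84.16 = 6.478 mol
n(O2) = 102.0 mol
n/ν for C6H12 = 6.478/1 = 6.478
n/ν for O2 = 102.0/9 = 11.33
Smallest n/ν is C6H12 → limiting reagent.
O2 consumed = (9/1) × 6.478 = 58.30 mol
O2 remaining = 102.0 − 58.30 = 43.70 mol

43.7 mol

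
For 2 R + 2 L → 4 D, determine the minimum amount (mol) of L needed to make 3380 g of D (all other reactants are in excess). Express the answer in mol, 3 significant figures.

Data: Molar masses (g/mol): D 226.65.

n(D) = 3380 / 226.65 = 14.91 mol
n(L) = (2/4) × 14.91 = 7.455 mol

7.46 mol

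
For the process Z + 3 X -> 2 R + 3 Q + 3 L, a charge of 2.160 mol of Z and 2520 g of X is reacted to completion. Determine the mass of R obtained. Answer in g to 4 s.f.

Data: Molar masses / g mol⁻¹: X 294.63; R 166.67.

n(Z) = 2.160 mol
n(X) = 2520 / 294.63 = 8.553 mol
n/ν → Z: 2.160, X: 2.851; Z is limiting.
n(R) = (2/1) × 2.160 = 4.320 mol
mass = 4.320 × 166.67 = 720.0 g

720.0 g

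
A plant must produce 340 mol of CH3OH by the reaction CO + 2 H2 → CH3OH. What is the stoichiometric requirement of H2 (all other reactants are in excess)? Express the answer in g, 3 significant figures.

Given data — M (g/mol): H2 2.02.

n(CH3OH) = 340.0 mol
n(H2) = (2/1) × 340.0 = 680.0 mol
mass = 680.0 × 2.02 = 1374 g

1370 g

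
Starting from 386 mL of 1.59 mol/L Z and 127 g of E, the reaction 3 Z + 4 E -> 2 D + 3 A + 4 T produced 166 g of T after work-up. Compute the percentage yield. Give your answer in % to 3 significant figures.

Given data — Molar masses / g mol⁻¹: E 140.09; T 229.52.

n(Z) = 1.59 × 386.0/1000 = 0.6137 mol
n(E) = 127.0 / 140.09 = 0.9066 mol
n/ν for Z = 0.6137/3 = 0.2046
n/ν for E = 0.9066/4 = 0.2267
Smallest n/ν is Z → limiting reagent.
theoretical n(T) = (4/3) × 0.6137 = 0.8183 mol → 187.8 g
% yield = 166 / 187.8 × 100 = 88.39 %

88.4 %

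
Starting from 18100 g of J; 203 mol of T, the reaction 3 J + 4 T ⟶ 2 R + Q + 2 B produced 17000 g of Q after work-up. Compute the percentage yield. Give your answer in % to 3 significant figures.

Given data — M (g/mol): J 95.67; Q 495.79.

67.6 %

n(J) = 18100 / 95.67 = 189.2 mol
n(T) = 203.0 mol
n/ν → J: 63.07, T: 50.75; T is limiting.
theoretical n(Q) = (1/4) × 203.0 = 50.75 mol → 25160 g
% yield = 17000 / 25160 × 100 = 67.57 %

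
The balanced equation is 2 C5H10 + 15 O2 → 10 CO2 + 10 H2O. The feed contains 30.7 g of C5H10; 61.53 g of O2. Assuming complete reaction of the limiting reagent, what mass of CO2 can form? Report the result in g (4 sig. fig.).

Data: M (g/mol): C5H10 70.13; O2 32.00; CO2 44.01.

56.42 g

n(C5H10) = 30.70 / 70.13 = 0.4378 mol
n(O2) = 61.53 / 32.00 = 1.923 mol
n/ν for C5H10 = 0.4378/2 = 0.2189
n/ν for O2 = 1.923/15 = 0.1282
Smallest n/ν is O2 → limiting reagent.
n(CO2) = (10/15) × 1.923 = 1.282 mol
mass = 1.282 × 44.01 = 56.42 g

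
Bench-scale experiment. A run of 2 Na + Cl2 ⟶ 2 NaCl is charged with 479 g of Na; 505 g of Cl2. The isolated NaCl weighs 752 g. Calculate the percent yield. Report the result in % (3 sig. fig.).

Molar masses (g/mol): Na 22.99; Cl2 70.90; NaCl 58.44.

n(Na) = 479.0 / 22.99 = 20.84 mol
n(Cl2) = 505.0 / 70.90 = 7.123 mol
n/ν → Na: 10.42, Cl2: 7.123; Cl2 is limiting.
theoretical n(NaCl) = (2/1) × 7.123 = 14.25 mol → 832.8 g
% yield = 752 / 832.8 × 100 = 90.30 %

90.3 %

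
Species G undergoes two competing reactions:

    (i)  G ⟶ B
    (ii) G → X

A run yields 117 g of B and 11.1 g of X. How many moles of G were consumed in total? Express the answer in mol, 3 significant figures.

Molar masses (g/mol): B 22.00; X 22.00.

5.82 mol

n(B) = 117 / 22.00 = 5.318 mol
n(X) = 11.1 / 22.00 = 0.5045 mol
n(G) via (i) = (1/1)×5.318 = 5.318 mol
n(G) via (ii) = (1/1)×0.5045 = 0.5045 mol
total n(G) = 5.318 + 0.5045 = 5.823 mol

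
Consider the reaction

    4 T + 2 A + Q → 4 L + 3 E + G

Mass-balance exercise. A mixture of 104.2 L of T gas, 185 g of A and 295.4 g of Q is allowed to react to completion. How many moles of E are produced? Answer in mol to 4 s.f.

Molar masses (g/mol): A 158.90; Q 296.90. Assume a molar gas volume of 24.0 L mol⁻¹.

n(T) = 104.2 / 24.0 = 4.342 mol
n(A) = 185.0 / 158.90 = 1.164 mol
n(Q) = 295.4 / 296.90 = 0.9949 mol
n/ν for T = 4.342/4 = 1.086
n/ν for A = 1.164/2 = 0.5820
n/ν for Q = 0.9949/1 = 0.9949
Smallest n/ν is A → limiting reagent.
n(E) = (3/2) × 1.164 = 1.746 mol

1.746 mol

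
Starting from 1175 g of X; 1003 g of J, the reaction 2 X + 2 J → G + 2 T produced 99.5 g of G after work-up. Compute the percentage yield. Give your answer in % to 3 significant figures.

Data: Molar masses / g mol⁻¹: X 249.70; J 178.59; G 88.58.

47.7 %

n(X) = 1175 / 249.70 = 4.706 mol
n(J) = 1003 / 178.59 = 5.616 mol
n/ν for X = 4.706/2 = 2.353
n/ν for J = 5.616/2 = 2.808
Smallest n/ν is X → limiting reagent.
theoretical n(G) = (1/2) × 4.706 = 2.353 mol → 208.4 g
% yield = 99.5 / 208.4 × 100 = 47.74 %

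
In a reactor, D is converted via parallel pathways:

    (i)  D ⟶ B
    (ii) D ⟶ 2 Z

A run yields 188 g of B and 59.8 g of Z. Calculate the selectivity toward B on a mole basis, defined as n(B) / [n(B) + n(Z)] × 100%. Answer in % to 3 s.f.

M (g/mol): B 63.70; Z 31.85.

61.1 %

n(B) = 188 / 63.70 = 2.951 mol
n(Z) = 59.8 / 31.85 = 1.878 mol
selectivity = 2.951/(2.951+1.878) × 100 = 61.11 %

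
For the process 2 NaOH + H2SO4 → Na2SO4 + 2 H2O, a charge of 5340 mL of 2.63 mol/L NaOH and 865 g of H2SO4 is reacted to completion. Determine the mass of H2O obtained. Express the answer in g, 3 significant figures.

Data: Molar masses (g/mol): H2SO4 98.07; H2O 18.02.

n(NaOH) = 2.63 × 5340/1000 = 14.04 mol
n(H2SO4) = 865.0 / 98.07 = 8.820 mol
n/ν → NaOH: 7.020, H2SO4: 8.820; NaOH is limiting.
n(H2O) = (2/2) × 14.04 = 14.04 mol
mass = 14.04 × 18.02 = 253.0 g

253 g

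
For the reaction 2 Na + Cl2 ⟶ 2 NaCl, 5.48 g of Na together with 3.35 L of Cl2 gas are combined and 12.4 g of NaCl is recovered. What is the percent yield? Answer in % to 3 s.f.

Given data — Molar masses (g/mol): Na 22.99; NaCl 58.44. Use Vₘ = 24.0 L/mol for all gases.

n(Na) = 5.480 / 22.99 = 0.2384 mol
n(Cl2) = 3.350 / 24.0 = 0.1396 mol
n/ν → Na: 0.1192, Cl2: 0.1396; Na is limiting.
theoretical n(NaCl) = (2/2) × 0.2384 = 0.2384 mol → 13.93 g
% yield = 12.4 / 13.93 × 100 = 89.02 %

89.0 %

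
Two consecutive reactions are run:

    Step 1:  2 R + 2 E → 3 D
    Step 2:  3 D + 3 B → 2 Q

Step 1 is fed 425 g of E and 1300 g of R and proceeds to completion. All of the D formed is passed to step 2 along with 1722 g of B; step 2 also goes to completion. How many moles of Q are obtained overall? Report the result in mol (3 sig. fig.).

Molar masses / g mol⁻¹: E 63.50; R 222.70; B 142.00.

5.84 mol

Step 1:
n(E) = 425.0 / 63.50 = 6.693 mol
n(R) = 1300 / 222.70 = 5.837 mol
n/ν → E: 3.347, R: 2.919; R is limiting.
n(D) produced = (3/2) × 5.837 = 8.756 mol
Step 2:
n(D) available = 8.756 mol
n(B) = 1722 / 142.00 = 12.13 mol
n/ν → D: 2.919, B: 4.043; D is limiting.
n(Q) = (2/3) × 8.756 = 5.837 mol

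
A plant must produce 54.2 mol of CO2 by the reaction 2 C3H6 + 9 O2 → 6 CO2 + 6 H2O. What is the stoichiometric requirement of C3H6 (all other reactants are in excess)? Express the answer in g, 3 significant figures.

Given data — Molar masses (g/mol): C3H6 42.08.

n(CO2) = 54.20 mol
n(C3H6) = (2/6) × 54.20 = 18.07 mol
mass = 18.07 × 42.08 = 760.4 g

760 g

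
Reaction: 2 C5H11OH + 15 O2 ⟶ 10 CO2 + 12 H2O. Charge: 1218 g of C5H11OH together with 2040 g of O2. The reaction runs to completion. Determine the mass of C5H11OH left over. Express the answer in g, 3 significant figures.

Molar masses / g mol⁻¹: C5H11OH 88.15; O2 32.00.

469 g

n(C5H11OH) = 1218 / 88.15 = 13.82 mol
n(O2) = 2040 / 32.00 = 63.75 mol
n/ν for C5H11OH = 13.82/2 = 6.910
n/ν for O2 = 63.75/15 = 4.250
Smallest n/ν is O2 → limiting reagent.
C5H11OH consumed = (2/15) × 63.75 = 8.500 mol
C5H11OH remaining = 13.82 − 8.500 = 5.320 mol
mass = 5.320 × 88.15 = 469.0 g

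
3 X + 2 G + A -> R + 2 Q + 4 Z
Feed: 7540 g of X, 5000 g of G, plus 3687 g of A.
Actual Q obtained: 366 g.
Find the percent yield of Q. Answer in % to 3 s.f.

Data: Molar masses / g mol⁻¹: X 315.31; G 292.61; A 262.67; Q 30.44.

n(X) = 7540 / 315.31 = 23.91 mol
n(G) = 5000 / 292.61 = 17.09 mol
n(A) = 3687 / 262.67 = 14.04 mol
n/ν for X = 23.91/3 = 7.970
n/ν for G = 17.09/2 = 8.545
n/ν for A = 14.04/1 = 14.04
Smallest n/ν is X → limiting reagent.
theoretical n(Q) = (2/3) × 23.91 = 15.94 mol → 485.2 g
% yield = 366 / 485.2 × 100 = 75.43 %

75.4 %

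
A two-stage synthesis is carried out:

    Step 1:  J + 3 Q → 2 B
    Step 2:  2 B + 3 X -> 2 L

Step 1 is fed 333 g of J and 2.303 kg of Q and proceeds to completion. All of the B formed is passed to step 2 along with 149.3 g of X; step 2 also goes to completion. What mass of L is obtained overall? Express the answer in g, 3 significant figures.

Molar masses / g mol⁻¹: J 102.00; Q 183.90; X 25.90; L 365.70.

Step 1:
n(J) = 333.0 / 102.00 = 3.265 mol
n(Q) = 2.303×1000 / 183.90 = 12.52 mol
n/ν for J = 3.265/1 = 3.265
n/ν for Q = 12.52/3 = 4.173
Smallest n/ν is J → limiting reagent.
n(B) produced = (2/1) × 3.265 = 6.530 mol
Step 2:
n(B) available = 6.530 mol
n(X) = 149.3 / 25.90 = 5.764 mol
n/ν for B = 6.530/2 = 3.265
n/ν for X = 5.764/3 = 1.921
Smallest n/ν is X → limiting reagent.
n(L) = (2/3) × 5.764 = 3.843 mol
mass = 3.843 × 365.70 = 1405 g

1410 g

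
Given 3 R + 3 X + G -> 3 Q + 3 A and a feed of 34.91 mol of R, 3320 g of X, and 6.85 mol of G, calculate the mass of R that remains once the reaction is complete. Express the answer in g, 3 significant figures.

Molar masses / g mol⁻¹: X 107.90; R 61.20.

n(R) = 34.91 mol
n(X) = 3320 / 107.90 = 30.77 mol
n(G) = 6.850 mol
n/ν for R = 34.91/3 = 11.64
n/ν for X = 30.77/3 = 10.26
n/ν for G = 6.850/1 = 6.850
Smallest n/ν is G → limiting reagent.
R consumed = (3/1) × 6.850 = 20.55 mol
R remaining = 34.91 − 20.55 = 14.36 mol
mass = 14.36 × 61.20 = 878.8 g

879 g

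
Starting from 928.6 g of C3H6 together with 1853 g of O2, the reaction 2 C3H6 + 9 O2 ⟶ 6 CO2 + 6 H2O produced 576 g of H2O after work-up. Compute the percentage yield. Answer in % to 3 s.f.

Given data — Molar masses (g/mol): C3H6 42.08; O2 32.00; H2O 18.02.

n(C3H6) = 928.6 / 42.08 = 22.07 mol
n(O2) = 1853 / 32.00 = 57.91 mol
n/ν → C3H6: 11.04, O2: 6.434; O2 is limiting.
theoretical n(H2O) = (6/9) × 57.91 = 38.61 mol → 695.8 g
% yield = 576 / 695.8 × 100 = 82.78 %

82.8 %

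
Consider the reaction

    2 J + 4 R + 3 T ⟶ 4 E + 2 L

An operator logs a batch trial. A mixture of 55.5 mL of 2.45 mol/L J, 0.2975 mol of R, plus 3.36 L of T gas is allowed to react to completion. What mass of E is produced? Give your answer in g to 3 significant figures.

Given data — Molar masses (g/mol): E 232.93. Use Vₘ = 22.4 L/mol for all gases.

46.6 g

n(J) = 2.45 × 55.50/1000 = 0.1360 mol
n(R) = 0.2975 mol
n(T) = 3.360 / 22.4 = 0.1500 mol
n/ν → J: 0.06800, R: 0.07438, T: 0.05000; T is limiting.
n(E) = (4/3) × 0.1500 = 0.2000 mol
mass = 0.2000 × 232.93 = 46.59 g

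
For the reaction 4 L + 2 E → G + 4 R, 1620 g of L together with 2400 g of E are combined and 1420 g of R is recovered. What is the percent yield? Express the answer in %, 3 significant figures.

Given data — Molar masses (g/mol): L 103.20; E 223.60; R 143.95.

n(L) = 1620 / 103.20 = 15.70 mol
n(E) = 2400 / 223.60 = 10.73 mol
n/ν → L: 3.925, E: 5.365; L is limiting.
theoretical n(R) = (4/4) × 15.70 = 15.70 mol → 2260 g
% yield = 1420 / 2260 × 100 = 62.83 %

62.8 %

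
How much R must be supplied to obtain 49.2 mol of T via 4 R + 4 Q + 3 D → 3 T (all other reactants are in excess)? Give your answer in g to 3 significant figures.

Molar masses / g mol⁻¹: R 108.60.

7120 g

n(T) = 49.20 mol
n(R) = (4/3) × 49.20 = 65.60 mol
mass = 65.60 × 108.60 = 7124 g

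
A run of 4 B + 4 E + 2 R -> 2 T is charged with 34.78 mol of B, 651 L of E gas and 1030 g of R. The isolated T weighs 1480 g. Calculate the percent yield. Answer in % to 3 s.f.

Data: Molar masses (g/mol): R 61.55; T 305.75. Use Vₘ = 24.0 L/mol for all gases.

35.7 %

n(B) = 34.78 mol
n(E) = 651.0 / 24.0 = 27.13 mol
n(R) = 1030 / 61.55 = 16.73 mol
n/ν for B = 34.78/4 = 8.695
n/ν for E = 27.13/4 = 6.783
n/ν for R = 16.73/2 = 8.365
Smallest n/ν is E → limiting reagent.
theoretical n(T) = (2/4) × 27.13 = 13.57 mol → 4149 g
% yield = 1480 / 4149 × 100 = 35.67 %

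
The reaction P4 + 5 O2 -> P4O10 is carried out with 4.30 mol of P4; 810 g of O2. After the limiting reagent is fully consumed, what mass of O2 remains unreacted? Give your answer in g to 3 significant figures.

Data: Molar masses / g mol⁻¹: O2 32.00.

122 g

n(P4) = 4.300 mol
n(O2) = 810.0 / 32.00 = 25.31 mol
n/ν → P4: 4.300, O2: 5.062; P4 is limiting.
O2 consumed = (5/1) × 4.300 = 21.50 mol
O2 remaining = 25.31 − 21.50 = 3.810 mol
mass = 3.810 × 32.00 = 121.9 g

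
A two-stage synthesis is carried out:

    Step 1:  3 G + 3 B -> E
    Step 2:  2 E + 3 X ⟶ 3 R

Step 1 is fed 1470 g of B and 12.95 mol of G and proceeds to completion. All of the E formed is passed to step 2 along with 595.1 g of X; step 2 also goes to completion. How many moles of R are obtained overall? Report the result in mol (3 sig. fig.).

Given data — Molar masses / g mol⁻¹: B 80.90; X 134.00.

4.44 mol

Step 1:
n(B) = 1470 / 80.90 = 18.17 mol
n(G) = 12.95 mol
n/ν for B = 18.17/3 = 6.057
n/ν for G = 12.95/3 = 4.317
Smallest n/ν is G → limiting reagent.
n(E) produced = (1/3) × 12.95 = 4.317 mol
Step 2:
n(E) available = 4.317 mol
n(X) = 595.1 / 134.00 = 4.441 mol
n/ν for E = 4.317/2 = 2.159
n/ν for X = 4.441/3 = 1.480
Smallest n/ν is X → limiting reagent.
n(R) = (3/3) × 4.441 = 4.441 mol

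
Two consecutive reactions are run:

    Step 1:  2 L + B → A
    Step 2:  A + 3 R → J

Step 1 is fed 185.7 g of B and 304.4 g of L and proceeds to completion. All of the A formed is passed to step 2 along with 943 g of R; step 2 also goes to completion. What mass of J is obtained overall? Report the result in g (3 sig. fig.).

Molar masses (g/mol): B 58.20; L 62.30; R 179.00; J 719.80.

Step 1:
n(B) = 185.7 / 58.20 = 3.191 mol
n(L) = 304.4 / 62.30 = 4.886 mol
n/ν for B = 3.191/1 = 3.191
n/ν for L = 4.886/2 = 2.443
Smallest n/ν is L → limiting reagent.
n(A) produced = (1/2) × 4.886 = 2.443 mol
Step 2:
n(A) available = 2.443 mol
n(R) = 943.0 / 179.00 = 5.268 mol
n/ν for A = 2.443/1 = 2.443
n/ν for R = 5.268/3 = 1.756
Smallest n/ν is R → limiting reagent.
n(J) = (1/3) × 5.268 = 1.756 mol
mass = 1.756 × 719.80 = 1264 g

1260 g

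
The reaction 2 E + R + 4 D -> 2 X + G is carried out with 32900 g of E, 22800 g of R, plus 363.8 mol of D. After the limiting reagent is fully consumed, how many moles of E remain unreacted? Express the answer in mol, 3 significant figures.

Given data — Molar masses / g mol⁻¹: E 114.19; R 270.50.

120 mol

n(E) = 32900 / 114.19 = 288.1 mol
n(R) = 22800 / 270.50 = 84.29 mol
n(D) = 363.8 mol
n/ν for E = 288.1/2 = 144.1
n/ν for R = 84.29/1 = 84.29
n/ν for D = 363.8/4 = 90.95
Smallest n/ν is R → limiting reagent.
E consumed = (2/1) × 84.29 = 168.6 mol
E remaining = 288.1 − 168.6 = 119.5 mol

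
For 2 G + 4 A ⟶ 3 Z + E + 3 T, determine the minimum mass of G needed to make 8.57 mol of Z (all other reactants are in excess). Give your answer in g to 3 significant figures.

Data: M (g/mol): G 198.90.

1140 g

n(Z) = 8.570 mol
n(G) = (2/3) × 8.570 = 5.713 mol
mass = 5.713 × 198.90 = 1136 g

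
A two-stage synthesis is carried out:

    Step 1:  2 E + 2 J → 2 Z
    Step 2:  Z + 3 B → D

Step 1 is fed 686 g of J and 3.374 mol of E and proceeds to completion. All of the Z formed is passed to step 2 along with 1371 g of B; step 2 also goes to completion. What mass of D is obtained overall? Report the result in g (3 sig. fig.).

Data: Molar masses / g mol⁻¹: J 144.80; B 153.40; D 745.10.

2220 g

Step 1:
n(J) = 686.0 / 144.80 = 4.738 mol
n(E) = 3.374 mol
n/ν for J = 4.738/2 = 2.369
n/ν for E = 3.374/2 = 1.687
Smallest n/ν is E → limiting reagent.
n(Z) produced = (2/2) × 3.374 = 3.374 mol
Step 2:
n(Z) available = 3.374 mol
n(B) = 1371 / 153.40 = 8.937 mol
n/ν for Z = 3.374/1 = 3.374
n/ν for B = 8.937/3 = 2.979
Smallest n/ν is B → limiting reagent.
n(D) = (1/3) × 8.937 = 2.979 mol
mass = 2.979 × 745.10 = 2220 g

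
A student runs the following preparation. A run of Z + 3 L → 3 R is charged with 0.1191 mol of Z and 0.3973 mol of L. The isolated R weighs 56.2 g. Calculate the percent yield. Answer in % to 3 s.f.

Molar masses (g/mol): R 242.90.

64.8 %

n(Z) = 0.1191 mol
n(L) = 0.3973 mol
n/ν for Z = 0.1191/1 = 0.1191
n/ν for L = 0.3973/3 = 0.1324
Smallest n/ν is Z → limiting reagent.
theoretical n(R) = (3/1) × 0.1191 = 0.3573 mol → 86.79 g
% yield = 56.2 / 86.79 × 100 = 64.75 %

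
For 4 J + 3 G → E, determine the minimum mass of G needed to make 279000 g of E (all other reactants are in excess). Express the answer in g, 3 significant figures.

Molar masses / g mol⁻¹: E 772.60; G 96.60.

n(E) = 279000 / 772.60 = 361.1 mol
n(G) = (3/1) × 361.1 = 1083 mol
mass = 1083 × 96.60 = 104600 g

105000 g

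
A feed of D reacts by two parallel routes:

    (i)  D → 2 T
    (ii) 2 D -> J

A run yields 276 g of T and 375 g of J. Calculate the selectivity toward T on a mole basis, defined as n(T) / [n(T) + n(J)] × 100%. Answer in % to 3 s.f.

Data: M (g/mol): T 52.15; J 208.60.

n(T) = 276 / 52.15 = 5.292 mol
n(J) = 375 / 208.60 = 1.798 mol
selectivity = 5.292/(5.292+1.798) × 100 = 74.64 %

74.6 %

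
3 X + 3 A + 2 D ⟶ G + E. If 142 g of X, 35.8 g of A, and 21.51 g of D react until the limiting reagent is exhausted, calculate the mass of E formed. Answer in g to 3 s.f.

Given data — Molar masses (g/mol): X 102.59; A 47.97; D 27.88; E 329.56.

82.0 g

n(X) = 142.0 / 102.59 = 1.384 mol
n(A) = 35.80 / 47.97 = 0.7463 mol
n(D) = 21.51 / 27.88 = 0.7715 mol
n/ν for X = 1.384/3 = 0.4613
n/ν for A = 0.7463/3 = 0.2488
n/ν for D = 0.7715/2 = 0.3858
Smallest n/ν is A → limiting reagent.
n(E) = (1/3) × 0.7463 = 0.2488 mol
mass = 0.2488 × 329.56 = 81.99 g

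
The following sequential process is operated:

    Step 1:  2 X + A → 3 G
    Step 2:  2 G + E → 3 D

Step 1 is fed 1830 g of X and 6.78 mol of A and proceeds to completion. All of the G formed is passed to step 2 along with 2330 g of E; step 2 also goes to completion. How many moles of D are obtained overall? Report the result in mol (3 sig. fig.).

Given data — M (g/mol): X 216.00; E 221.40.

19.1 mol

Step 1:
n(X) = 1830 / 216.00 = 8.472 mol
n(A) = 6.780 mol
n/ν for X = 8.472/2 = 4.236
n/ν for A = 6.780/1 = 6.780
Smallest n/ν is X → limiting reagent.
n(G) produced = (3/2) × 8.472 = 12.71 mol
Step 2:
n(G) available = 12.71 mol
n(E) = 2330 / 221.40 = 10.52 mol
n/ν for G = 12.71/2 = 6.355
n/ν for E = 10.52/1 = 10.52
Smallest n/ν is G → limiting reagent.
n(D) = (3/2) × 12.71 = 19.07 mol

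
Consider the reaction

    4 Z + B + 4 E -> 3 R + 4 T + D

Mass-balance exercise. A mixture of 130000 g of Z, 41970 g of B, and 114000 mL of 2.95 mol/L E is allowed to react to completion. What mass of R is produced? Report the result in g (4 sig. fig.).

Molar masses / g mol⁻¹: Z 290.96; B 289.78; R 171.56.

43270 g

n(Z) = 130000 / 290.96 = 446.8 mol
n(B) = 41970 / 289.78 = 144.8 mol
n(E) = 2.95 × 114000/1000 = 336.3 mol
n/ν for Z = 446.8/4 = 111.7
n/ν for B = 144.8/1 = 144.8
n/ν for E = 336.3/4 = 84.08
Smallest n/ν is E → limiting reagent.
n(R) = (3/4) × 336.3 = 252.2 mol
mass = 252.2 × 171.56 = 43270 g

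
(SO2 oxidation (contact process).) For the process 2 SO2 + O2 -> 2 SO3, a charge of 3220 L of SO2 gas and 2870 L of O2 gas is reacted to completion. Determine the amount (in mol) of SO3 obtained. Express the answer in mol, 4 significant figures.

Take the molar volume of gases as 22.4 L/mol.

n(SO2) = 3220 / 22.4 = 143.8 mol
n(O2) = 2870 / 22.4 = 128.1 mol
n/ν for SO2 = 143.8/2 = 71.90
n/ν for O2 = 128.1/1 = 128.1
Smallest n/ν is SO2 → limiting reagent.
n(SO3) = (2/2) × 143.8 = 143.8 mol

143.8 mol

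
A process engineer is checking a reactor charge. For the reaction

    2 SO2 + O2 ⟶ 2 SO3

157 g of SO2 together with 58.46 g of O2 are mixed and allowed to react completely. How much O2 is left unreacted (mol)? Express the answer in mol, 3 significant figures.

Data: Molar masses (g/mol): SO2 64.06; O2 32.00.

n(SO2) = 157.0 / 64.06 = 2.451 mol
n(O2) = 58.46 / 32.00 = 1.827 mol
n/ν → SO2: 1.226, O2: 1.827; SO2 is limiting.
O2 consumed = (1/2) × 2.451 = 1.226 mol
O2 remaining = 1.827 − 1.226 = 0.6010 mol

0.601 mol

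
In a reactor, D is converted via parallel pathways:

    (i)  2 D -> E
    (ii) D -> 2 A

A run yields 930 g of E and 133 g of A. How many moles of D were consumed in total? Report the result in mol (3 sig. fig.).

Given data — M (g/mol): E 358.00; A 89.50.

n(E) = 930 / 358.00 = 2.598 mol
n(A) = 133 / 89.50 = 1.486 mol
n(D) via (i) = (2/1)×2.598 = 5.196 mol
n(D) via (ii) = (1/2)×1.486 = 0.7430 mol
total n(D) = 5.196 + 0.7430 = 5.939 mol

5.94 mol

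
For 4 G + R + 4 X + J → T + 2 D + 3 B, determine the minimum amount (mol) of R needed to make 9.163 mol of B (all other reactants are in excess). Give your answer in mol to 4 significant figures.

n(B) = 9.163 mol
n(R) = (1/3) × 9.163 = 3.054 mol

3.054 mol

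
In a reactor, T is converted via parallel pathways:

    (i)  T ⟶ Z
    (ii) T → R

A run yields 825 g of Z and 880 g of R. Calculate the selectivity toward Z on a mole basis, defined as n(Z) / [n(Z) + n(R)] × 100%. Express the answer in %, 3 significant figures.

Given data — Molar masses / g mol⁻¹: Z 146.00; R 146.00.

48.4 %

n(Z) = 825 / 146.00 = 5.651 mol
n(R) = 880 / 146.00 = 6.027 mol
selectivity = 5.651/(5.651+6.027) × 100 = 48.39 %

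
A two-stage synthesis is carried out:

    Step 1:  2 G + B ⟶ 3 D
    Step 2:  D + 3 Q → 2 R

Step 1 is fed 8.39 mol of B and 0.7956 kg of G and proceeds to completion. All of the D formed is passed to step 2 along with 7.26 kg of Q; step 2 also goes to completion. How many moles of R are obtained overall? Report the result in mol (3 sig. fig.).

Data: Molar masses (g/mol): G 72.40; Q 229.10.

21.1 mol

Step 1:
n(B) = 8.390 mol
n(G) = 0.7956×1000 / 72.40 = 10.99 mol
n/ν for B = 8.390/1 = 8.390
n/ν for G = 10.99/2 = 5.495
Smallest n/ν is G → limiting reagent.
n(D) produced = (3/2) × 10.99 = 16.49 mol
Step 2:
n(D) available = 16.49 mol
n(Q) = 7.260×1000 / 229.10 = 31.69 mol
n/ν for D = 16.49/1 = 16.49
n/ν for Q = 31.69/3 = 10.56
Smallest n/ν is Q → limiting reagent.
n(R) = (2/3) × 31.69 = 21.13 mol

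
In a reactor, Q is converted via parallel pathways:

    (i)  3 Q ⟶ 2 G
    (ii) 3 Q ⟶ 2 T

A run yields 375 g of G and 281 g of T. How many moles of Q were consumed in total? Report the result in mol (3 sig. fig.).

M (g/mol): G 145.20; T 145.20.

6.78 mol

n(G) = 375 / 145.20 = 2.583 mol
n(T) = 281 / 145.20 = 1.935 mol
n(Q) via (i) = (3/2)×2.583 = 3.875 mol
n(Q) via (ii) = (3/2)×1.935 = 2.903 mol
total n(Q) = 3.875 + 2.903 = 6.778 mol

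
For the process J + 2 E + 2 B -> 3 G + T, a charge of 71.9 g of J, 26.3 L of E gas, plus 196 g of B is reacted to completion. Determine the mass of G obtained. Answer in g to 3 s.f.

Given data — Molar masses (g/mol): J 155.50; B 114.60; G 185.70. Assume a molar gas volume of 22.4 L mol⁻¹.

258 g

n(J) = 71.90 / 155.50 = 0.4624 mol
n(E) = 26.30 / 22.4 = 1.174 mol
n(B) = 196.0 / 114.60 = 1.710 mol
n/ν → J: 0.4624, E: 0.5870, B: 0.8550; J is limiting.
n(G) = (3/1) × 0.4624 = 1.387 mol
mass = 1.387 × 185.70 = 257.6 g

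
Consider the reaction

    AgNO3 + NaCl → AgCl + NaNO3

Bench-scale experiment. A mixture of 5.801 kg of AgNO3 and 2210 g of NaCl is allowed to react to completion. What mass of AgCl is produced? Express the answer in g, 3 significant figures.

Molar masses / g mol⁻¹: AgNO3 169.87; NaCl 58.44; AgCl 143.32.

4890 g

n(AgNO3) = 5.801×1000 / 169.87 = 34.15 mol
n(NaCl) = 2210 / 58.44 = 37.82 mol
n/ν → AgNO3: 34.15, NaCl: 37.82; AgNO3 is limiting.
n(AgCl) = (1/1) × 34.15 = 34.15 mol
mass = 34.15 × 143.32 = 4894 g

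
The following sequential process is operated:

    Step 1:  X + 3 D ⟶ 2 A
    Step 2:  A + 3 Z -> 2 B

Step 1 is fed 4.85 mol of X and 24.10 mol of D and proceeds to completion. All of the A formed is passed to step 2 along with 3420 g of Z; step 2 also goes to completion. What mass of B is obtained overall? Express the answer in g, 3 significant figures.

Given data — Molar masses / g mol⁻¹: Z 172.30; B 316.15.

Step 1:
n(X) = 4.850 mol
n(D) = 24.10 mol
n/ν for X = 4.850/1 = 4.850
n/ν for D = 24.10/3 = 8.033
Smallest n/ν is X → limiting reagent.
n(A) produced = (2/1) × 4.850 = 9.700 mol
Step 2:
n(A) available = 9.700 mol
n(Z) = 3420 / 172.30 = 19.85 mol
n/ν for A = 9.700/1 = 9.700
n/ν for Z = 19.85/3 = 6.617
Smallest n/ν is Z → limiting reagent.
n(B) = (2/3) × 19.85 = 13.23 mol
mass = 13.23 × 316.15 = 4183 g

4180 g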